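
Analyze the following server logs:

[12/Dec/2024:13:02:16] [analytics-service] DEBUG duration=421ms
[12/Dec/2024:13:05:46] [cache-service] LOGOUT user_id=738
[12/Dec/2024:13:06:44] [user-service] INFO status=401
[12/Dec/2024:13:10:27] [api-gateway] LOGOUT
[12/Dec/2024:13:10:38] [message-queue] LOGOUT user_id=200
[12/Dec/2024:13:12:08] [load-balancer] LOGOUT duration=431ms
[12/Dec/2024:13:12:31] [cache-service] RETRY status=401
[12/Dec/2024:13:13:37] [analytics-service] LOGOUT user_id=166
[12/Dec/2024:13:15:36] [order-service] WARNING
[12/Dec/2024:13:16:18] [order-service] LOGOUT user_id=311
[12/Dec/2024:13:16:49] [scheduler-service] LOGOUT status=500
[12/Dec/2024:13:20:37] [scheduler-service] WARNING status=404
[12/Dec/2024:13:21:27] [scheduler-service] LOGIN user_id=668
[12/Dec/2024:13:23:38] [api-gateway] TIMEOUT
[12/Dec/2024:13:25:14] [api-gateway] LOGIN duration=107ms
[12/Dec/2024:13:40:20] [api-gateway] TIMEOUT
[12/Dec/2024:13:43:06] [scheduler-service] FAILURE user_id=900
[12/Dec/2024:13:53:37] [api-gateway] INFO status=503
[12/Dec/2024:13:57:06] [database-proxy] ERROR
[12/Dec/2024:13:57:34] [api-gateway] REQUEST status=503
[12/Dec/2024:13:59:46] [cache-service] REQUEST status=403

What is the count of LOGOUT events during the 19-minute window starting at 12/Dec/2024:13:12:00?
4

To count events in the time window:

1. Window boundaries: 12/Dec/2024:13:12:00 to 12/Dec/2024:13:31:00
2. Filter for LOGOUT events within this window
3. Count matching events: 4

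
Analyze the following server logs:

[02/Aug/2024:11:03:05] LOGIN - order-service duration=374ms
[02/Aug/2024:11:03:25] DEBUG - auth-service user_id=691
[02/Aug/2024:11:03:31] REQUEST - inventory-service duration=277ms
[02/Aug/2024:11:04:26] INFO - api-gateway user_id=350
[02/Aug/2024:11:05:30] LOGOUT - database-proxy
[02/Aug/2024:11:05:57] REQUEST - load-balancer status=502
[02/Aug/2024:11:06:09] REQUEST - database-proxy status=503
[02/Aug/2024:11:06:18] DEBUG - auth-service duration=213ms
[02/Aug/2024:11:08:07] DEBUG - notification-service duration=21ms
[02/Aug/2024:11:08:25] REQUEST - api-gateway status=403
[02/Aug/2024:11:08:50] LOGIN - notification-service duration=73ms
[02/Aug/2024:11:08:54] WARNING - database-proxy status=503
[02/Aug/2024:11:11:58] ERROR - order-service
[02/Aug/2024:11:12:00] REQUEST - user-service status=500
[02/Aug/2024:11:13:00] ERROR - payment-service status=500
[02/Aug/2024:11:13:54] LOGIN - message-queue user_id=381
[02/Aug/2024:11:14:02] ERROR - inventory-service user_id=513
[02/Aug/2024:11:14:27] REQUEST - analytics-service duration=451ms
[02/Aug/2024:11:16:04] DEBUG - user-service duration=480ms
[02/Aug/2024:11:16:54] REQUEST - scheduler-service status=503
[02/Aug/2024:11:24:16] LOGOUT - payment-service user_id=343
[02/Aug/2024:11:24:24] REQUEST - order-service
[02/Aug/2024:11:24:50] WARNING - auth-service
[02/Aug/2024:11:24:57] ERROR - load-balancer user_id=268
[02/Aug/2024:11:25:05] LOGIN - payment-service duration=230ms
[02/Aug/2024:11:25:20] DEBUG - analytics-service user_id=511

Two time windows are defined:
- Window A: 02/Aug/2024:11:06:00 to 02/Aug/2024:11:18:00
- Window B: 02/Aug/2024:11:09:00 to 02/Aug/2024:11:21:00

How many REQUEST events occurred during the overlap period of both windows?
3

To find overlap events:

1. Window A: 02/Aug/2024:11:06:00 to 02/Aug/2024:11:18:00
2. Window B: 02/Aug/2024:11:09:00 to 02/Aug/2024:11:21:00
3. Overlap period: 02/Aug/2024:11:09:00 to 02/Aug/2024:11:18:00
4. Count REQUEST events in overlap: 3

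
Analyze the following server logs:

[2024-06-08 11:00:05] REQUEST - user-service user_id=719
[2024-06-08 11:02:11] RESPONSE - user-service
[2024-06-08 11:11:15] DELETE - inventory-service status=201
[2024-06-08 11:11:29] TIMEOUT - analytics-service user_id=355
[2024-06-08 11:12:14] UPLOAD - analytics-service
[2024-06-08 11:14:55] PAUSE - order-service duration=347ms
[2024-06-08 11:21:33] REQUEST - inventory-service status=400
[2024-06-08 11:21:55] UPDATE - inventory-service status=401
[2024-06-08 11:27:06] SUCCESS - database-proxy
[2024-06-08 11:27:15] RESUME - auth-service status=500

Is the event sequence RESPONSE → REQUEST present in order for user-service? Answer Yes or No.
No

To verify sequence order:

1. Find all events in sequence RESPONSE → REQUEST for user-service
2. Extract their timestamps
3. Check if timestamps are in ascending order
4. Result: No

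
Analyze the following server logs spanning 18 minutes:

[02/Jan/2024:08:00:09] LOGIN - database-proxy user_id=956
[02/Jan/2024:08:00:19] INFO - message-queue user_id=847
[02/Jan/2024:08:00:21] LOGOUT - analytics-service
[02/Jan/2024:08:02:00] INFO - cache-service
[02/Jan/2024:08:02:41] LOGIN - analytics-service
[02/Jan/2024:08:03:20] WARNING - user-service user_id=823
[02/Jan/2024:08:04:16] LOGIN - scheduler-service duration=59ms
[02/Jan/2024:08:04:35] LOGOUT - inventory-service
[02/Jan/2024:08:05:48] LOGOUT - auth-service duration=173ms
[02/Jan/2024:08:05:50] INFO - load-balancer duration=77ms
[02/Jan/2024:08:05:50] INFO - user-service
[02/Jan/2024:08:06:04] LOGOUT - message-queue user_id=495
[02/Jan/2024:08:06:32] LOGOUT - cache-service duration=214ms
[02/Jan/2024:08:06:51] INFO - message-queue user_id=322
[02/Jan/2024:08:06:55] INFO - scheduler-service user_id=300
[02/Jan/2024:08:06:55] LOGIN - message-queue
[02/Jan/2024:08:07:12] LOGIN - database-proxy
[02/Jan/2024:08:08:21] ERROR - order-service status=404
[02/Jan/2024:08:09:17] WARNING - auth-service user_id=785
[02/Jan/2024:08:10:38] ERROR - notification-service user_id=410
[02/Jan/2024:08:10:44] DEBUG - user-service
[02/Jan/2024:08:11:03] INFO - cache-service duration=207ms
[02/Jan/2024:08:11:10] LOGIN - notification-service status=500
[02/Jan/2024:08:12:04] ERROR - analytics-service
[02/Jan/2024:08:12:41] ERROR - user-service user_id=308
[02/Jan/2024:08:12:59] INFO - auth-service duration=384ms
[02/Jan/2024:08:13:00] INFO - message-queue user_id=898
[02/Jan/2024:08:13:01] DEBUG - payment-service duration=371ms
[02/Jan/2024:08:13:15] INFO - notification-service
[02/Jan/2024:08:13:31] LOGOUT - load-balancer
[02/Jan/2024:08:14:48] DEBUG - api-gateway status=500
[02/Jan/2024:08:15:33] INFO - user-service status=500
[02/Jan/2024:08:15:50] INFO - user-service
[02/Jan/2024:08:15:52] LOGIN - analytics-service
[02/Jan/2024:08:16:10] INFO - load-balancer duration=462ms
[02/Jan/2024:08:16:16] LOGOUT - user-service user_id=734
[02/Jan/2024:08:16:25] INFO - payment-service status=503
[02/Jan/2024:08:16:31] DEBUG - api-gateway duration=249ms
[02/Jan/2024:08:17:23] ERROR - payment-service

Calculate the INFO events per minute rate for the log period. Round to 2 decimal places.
0.78

To calculate the rate:

1. Count total INFO events: 14
2. Total time period: 18 minutes
3. Rate = 14 / 18 = 0.78 events per minute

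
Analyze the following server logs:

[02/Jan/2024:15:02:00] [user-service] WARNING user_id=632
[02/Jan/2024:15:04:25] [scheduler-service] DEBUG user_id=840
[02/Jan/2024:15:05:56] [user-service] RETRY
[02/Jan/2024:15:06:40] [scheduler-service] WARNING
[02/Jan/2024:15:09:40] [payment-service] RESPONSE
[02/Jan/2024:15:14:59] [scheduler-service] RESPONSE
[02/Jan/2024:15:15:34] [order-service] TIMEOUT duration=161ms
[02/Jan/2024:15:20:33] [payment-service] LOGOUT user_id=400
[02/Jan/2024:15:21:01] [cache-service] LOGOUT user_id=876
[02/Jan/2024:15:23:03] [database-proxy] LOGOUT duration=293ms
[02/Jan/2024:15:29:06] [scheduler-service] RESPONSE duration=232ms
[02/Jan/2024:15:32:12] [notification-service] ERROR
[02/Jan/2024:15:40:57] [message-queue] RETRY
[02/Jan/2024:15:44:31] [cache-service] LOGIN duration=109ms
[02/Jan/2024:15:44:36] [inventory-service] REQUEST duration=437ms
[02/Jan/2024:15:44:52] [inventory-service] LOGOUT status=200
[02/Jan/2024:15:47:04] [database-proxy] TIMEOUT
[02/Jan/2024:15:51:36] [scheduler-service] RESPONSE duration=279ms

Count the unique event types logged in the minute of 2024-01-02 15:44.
3

To count unique event types:

1. Filter events in the minute starting at 2024-01-02 15:44
2. Extract event types from matching entries
3. Count unique types: 3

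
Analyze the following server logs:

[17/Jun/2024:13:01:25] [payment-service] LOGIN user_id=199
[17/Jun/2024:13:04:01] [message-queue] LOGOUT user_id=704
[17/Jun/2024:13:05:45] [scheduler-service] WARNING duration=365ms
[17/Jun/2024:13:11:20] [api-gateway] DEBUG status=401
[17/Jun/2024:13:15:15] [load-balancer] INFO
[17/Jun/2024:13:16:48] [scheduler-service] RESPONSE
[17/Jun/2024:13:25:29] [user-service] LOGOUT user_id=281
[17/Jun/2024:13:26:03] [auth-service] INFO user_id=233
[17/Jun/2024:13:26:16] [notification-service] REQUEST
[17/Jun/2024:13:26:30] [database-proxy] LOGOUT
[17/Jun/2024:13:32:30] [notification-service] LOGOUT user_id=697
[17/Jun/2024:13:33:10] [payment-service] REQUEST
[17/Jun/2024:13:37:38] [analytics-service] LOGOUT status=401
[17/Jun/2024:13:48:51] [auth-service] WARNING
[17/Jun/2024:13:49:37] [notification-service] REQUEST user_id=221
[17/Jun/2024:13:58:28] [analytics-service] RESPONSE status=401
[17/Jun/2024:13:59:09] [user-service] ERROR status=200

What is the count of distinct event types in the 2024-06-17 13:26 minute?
3

To count unique event types:

1. Filter events in the minute starting at 2024-06-17 13:26
2. Extract event types from matching entries
3. Count unique types: 3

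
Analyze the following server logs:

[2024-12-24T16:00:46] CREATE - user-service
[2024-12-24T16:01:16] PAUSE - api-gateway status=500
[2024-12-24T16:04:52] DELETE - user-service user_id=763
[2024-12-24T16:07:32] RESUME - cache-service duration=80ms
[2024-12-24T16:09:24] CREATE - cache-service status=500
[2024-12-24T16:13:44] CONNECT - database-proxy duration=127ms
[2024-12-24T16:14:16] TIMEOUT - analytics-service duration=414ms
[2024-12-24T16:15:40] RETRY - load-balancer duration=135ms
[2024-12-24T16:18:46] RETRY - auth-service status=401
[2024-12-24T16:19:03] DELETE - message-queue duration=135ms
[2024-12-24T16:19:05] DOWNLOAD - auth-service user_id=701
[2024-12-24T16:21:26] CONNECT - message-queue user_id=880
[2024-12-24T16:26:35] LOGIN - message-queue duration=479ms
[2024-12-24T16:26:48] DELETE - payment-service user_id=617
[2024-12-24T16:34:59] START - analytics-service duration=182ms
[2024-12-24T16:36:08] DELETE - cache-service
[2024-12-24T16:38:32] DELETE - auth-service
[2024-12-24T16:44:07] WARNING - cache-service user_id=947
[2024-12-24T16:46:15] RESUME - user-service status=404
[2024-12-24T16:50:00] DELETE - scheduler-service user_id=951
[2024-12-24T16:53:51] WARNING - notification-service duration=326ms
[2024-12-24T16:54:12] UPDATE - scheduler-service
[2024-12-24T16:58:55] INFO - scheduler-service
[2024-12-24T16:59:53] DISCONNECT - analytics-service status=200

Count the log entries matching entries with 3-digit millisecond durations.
7

To find matching entries:

1. Pattern to match: entries with 3-digit millisecond durations
2. Scan each log entry for the pattern
3. Count matches: 7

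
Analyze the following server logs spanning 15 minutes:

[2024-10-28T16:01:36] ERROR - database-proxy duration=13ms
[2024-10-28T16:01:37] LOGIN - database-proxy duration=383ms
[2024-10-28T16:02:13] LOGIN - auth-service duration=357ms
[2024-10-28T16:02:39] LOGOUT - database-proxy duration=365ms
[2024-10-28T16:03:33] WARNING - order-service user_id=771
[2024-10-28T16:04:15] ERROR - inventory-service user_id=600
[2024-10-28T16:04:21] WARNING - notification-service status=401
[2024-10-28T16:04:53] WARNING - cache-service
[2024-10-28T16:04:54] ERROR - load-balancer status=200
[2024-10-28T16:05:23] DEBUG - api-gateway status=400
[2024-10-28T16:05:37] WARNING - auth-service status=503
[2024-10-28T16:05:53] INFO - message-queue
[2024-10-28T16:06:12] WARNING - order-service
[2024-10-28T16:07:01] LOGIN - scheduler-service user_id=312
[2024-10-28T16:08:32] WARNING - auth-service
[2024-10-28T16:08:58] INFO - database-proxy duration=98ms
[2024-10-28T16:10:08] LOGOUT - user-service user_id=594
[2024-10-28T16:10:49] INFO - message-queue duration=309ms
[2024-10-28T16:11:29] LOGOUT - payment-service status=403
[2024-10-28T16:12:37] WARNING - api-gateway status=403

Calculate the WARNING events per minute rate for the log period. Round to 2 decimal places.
0.47

To calculate the rate:

1. Count total WARNING events: 7
2. Total time period: 15 minutes
3. Rate = 7 / 15 = 0.47 events per minute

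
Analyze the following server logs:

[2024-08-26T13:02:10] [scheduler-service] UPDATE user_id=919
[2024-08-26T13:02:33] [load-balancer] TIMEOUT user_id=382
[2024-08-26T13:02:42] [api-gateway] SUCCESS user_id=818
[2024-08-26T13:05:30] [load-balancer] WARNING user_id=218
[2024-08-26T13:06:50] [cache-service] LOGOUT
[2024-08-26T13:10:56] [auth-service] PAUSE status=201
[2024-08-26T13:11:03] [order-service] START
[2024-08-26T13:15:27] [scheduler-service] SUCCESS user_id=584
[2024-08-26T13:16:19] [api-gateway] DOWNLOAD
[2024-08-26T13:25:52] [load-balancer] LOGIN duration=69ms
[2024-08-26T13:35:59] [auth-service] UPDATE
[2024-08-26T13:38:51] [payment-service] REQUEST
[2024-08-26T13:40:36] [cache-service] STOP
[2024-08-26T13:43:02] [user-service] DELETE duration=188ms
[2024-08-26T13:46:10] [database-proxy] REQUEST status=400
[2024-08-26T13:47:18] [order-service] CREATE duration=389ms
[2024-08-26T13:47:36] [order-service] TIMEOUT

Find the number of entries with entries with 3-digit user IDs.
5

To find matching entries:

1. Pattern to match: entries with 3-digit user IDs
2. Scan each log entry for the pattern
3. Count matches: 5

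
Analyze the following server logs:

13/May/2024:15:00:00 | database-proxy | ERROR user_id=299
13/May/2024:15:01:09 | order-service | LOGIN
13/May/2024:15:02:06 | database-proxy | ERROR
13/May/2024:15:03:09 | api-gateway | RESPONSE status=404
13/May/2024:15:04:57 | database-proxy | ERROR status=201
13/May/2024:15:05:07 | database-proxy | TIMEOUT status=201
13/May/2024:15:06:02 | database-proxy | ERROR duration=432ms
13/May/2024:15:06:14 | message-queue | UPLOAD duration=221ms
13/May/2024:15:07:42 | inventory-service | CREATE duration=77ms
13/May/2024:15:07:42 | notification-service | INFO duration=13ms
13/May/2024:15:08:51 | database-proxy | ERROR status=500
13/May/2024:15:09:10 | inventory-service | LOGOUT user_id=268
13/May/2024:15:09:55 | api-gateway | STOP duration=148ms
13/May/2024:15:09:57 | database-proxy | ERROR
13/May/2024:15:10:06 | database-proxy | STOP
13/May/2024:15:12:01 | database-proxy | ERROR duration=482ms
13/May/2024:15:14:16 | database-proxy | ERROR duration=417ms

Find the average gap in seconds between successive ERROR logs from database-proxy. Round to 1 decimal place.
122.3

To calculate average interval:

1. Find all ERROR events for database-proxy in order
2. Calculate time gaps between consecutive events
3. Compute mean of gaps: 856 / 7 = 122.3 seconds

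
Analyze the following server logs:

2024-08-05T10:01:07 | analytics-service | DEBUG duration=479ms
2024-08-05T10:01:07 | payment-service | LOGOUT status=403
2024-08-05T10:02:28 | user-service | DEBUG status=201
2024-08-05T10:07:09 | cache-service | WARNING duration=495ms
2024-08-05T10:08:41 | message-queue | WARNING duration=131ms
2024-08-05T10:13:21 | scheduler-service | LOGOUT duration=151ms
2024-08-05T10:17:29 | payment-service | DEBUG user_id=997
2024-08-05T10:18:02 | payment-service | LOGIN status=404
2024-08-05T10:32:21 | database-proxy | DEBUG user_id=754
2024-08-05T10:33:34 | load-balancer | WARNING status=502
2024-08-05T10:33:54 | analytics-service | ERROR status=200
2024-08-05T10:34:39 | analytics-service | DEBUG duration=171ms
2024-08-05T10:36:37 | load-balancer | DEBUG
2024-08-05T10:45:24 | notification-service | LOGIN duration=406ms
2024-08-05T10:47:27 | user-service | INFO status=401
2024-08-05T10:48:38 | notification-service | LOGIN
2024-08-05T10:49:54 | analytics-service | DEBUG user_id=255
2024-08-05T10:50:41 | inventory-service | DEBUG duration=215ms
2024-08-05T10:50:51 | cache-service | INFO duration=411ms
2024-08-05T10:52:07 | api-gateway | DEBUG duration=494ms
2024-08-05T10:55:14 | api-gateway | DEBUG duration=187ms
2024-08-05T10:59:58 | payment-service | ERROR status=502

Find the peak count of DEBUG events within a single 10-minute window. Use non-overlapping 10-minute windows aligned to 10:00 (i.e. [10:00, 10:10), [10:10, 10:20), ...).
3

To find the burst window:

1. Divide the log period into non-overlapping 10-minute windows starting at 10:00
2. Count DEBUG events in each window
3. Find the window with maximum count
4. Maximum events in a window: 3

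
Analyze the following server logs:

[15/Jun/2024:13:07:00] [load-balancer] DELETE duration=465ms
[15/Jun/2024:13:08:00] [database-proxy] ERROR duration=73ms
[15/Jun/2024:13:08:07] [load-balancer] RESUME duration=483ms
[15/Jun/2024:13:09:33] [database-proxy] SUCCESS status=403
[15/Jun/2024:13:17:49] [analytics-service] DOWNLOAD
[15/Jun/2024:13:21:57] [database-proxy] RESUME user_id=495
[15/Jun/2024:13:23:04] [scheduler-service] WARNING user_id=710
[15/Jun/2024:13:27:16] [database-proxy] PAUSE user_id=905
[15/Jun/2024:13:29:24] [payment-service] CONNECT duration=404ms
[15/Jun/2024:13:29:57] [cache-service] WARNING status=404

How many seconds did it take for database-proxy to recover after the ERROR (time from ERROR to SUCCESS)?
93

To calculate recovery time:

1. Find ERROR event for database-proxy: 15/Jun/2024:13:08:00
2. Find next SUCCESS event for database-proxy: 15/Jun/2024:13:09:33
3. Recovery time: 15/Jun/2024:13:09:33 - 15/Jun/2024:13:08:00 = 93 seconds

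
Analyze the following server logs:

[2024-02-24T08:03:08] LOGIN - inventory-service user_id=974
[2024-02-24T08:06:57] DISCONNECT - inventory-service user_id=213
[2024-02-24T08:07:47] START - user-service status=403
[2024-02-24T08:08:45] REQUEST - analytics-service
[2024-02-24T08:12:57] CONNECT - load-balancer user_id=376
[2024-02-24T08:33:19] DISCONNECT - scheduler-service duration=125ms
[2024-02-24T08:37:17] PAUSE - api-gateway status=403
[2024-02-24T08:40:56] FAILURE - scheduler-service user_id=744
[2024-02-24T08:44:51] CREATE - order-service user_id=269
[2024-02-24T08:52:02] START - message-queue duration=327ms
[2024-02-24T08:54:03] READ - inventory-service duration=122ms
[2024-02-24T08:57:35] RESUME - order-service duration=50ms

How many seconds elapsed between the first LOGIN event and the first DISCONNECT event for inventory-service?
229

To find the time between events:

1. Locate the first LOGIN event for inventory-service: 2024-02-24T08:03:08
2. Locate the first DISCONNECT event for inventory-service: 2024-02-24T08:06:57
3. Calculate the difference: 2024-02-24T08:06:57 - 2024-02-24T08:03:08 = 229 seconds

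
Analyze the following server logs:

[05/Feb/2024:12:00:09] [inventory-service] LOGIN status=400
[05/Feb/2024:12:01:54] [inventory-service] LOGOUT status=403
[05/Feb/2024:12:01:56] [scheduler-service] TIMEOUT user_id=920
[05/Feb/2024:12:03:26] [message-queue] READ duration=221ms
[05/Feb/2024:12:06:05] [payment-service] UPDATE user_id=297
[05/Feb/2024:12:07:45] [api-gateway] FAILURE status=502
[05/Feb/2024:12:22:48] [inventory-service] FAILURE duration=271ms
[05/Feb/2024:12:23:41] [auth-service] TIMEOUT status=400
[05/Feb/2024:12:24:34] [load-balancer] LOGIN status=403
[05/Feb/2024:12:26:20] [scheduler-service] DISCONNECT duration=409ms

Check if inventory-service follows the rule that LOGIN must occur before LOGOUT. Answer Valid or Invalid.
Valid

To validate ordering:

1. Required order: LOGIN → LOGOUT
2. Rule: LOGIN must occur before LOGOUT
3. Check actual order of events for inventory-service
4. Result: Valid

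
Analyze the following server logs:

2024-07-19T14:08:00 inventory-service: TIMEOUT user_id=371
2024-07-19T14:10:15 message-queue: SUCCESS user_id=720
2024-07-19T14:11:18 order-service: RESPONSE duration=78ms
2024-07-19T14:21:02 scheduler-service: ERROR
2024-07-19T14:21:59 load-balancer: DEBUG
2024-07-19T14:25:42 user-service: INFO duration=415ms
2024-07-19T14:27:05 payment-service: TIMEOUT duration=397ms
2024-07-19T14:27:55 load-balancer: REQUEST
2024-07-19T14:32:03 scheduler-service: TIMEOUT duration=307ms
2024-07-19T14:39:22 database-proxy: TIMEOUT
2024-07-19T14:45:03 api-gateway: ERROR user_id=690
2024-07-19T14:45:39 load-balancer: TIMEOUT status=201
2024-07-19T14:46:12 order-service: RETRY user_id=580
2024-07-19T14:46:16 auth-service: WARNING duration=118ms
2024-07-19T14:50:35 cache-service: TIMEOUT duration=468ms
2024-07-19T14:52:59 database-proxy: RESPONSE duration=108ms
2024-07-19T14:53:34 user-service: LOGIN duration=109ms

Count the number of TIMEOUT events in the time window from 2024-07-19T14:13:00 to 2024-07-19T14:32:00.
1

To count events in the time window:

1. Window boundaries: 2024-07-19T14:13:00 to 2024-07-19T14:32:00
2. Filter for TIMEOUT events within this window
3. Count matching events: 1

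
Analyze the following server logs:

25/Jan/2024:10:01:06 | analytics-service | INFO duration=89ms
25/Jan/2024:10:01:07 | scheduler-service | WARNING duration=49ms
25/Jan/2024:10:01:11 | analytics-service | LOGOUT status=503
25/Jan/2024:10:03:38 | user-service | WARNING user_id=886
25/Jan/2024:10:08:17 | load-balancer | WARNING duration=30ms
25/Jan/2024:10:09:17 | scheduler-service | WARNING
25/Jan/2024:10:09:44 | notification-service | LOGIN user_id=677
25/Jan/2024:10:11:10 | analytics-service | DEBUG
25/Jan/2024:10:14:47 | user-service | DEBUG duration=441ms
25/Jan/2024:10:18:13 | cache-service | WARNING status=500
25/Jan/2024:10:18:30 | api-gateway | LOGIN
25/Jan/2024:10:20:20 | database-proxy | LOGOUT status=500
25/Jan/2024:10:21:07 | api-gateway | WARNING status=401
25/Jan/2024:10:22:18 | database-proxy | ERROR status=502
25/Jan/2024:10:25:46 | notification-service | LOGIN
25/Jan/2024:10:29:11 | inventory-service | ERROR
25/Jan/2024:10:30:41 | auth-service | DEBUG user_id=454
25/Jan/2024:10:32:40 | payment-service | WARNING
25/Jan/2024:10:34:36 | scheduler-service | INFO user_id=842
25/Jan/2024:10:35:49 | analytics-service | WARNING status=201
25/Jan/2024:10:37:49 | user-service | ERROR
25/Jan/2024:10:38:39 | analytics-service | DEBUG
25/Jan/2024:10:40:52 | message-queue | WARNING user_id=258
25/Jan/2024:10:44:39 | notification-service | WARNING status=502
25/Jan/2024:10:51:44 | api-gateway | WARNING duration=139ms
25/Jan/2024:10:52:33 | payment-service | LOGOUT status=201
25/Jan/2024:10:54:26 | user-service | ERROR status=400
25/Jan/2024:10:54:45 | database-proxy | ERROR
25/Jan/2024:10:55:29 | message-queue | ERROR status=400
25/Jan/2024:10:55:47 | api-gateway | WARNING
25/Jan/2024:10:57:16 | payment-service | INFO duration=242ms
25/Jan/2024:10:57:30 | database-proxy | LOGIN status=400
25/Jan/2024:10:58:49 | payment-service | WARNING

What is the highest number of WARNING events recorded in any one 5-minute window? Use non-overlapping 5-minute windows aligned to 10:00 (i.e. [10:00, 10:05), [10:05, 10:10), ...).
2

To find the burst window:

1. Divide the log period into non-overlapping 5-minute windows starting at 10:00
2. Count WARNING events in each window
3. Find the window with maximum count
4. Maximum events in a window: 2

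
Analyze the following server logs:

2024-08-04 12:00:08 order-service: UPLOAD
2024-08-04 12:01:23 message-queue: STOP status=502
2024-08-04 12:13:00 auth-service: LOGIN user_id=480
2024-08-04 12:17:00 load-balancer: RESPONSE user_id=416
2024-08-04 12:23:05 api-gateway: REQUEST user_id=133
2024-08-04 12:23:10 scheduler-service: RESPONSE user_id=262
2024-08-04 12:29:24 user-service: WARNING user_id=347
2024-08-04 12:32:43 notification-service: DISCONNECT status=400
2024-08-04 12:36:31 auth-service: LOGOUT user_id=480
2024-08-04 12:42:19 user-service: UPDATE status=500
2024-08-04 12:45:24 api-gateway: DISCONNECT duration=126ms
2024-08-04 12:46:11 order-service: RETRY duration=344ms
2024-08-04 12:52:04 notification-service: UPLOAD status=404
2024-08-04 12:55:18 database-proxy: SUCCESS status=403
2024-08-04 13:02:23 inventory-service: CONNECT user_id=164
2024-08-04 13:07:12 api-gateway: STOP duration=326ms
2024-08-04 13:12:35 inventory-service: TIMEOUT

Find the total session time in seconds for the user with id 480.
1411

To calculate session duration:

1. Find LOGIN event for user_id=480: 2024-08-04 12:13:00
2. Find LOGOUT event for user_id=480: 2024-08-04 12:36:31
3. Session duration: 2024-08-04 12:36:31 - 2024-08-04 12:13:00 = 1411 seconds (23 minutes)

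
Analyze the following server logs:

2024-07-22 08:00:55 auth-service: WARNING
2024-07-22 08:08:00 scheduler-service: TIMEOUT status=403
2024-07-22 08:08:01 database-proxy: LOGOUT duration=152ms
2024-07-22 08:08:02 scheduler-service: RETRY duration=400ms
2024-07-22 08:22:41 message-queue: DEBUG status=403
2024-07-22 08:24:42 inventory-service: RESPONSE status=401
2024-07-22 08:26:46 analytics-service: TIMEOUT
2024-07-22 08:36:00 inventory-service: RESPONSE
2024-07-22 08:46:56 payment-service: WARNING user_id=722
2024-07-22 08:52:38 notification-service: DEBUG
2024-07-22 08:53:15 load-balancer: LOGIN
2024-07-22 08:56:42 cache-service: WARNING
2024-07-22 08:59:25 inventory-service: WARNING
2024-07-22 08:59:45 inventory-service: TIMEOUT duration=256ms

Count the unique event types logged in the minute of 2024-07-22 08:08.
3

To count unique event types:

1. Filter events in the minute starting at 2024-07-22 08:08
2. Extract event types from matching entries
3. Count unique types: 3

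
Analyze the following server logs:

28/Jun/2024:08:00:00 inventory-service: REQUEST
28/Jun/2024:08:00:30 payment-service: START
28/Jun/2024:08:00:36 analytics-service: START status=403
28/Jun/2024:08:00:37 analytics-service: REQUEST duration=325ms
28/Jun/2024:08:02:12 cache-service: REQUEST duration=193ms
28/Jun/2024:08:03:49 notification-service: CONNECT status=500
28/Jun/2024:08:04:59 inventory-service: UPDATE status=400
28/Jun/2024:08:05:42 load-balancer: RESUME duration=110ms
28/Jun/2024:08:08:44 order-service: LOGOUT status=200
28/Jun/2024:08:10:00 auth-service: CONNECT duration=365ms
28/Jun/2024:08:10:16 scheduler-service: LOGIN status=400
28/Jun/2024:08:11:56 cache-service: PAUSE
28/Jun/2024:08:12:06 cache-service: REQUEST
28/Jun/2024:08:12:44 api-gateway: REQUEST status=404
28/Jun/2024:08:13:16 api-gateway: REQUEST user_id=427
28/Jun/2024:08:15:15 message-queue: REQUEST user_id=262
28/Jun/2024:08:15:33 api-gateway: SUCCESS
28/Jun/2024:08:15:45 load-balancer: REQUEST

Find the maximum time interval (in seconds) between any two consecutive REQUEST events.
594

To find the longest gap:

1. Extract all REQUEST events in chronological order
2. Calculate time differences between consecutive events
3. Find the maximum difference
4. Longest gap: 594 seconds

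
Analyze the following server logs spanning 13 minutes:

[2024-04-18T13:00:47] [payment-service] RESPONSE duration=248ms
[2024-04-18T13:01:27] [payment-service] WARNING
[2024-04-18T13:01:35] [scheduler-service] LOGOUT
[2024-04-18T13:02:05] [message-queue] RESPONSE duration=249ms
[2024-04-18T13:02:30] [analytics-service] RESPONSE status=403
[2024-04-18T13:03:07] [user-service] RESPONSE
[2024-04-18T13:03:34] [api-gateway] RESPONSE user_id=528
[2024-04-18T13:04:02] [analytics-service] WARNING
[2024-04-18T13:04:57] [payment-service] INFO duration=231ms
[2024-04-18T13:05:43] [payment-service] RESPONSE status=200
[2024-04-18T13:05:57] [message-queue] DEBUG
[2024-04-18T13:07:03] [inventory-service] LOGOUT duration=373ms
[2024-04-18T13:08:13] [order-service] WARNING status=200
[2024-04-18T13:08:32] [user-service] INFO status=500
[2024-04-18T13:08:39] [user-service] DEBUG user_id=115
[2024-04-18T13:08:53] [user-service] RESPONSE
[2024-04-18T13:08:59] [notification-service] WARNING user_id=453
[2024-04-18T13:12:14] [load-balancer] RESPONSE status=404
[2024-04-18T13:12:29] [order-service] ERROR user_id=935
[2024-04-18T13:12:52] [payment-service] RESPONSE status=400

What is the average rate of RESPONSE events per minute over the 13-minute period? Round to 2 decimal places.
0.69

To calculate the rate:

1. Count total RESPONSE events: 9
2. Total time period: 13 minutes
3. Rate = 9 / 13 = 0.69 events per minute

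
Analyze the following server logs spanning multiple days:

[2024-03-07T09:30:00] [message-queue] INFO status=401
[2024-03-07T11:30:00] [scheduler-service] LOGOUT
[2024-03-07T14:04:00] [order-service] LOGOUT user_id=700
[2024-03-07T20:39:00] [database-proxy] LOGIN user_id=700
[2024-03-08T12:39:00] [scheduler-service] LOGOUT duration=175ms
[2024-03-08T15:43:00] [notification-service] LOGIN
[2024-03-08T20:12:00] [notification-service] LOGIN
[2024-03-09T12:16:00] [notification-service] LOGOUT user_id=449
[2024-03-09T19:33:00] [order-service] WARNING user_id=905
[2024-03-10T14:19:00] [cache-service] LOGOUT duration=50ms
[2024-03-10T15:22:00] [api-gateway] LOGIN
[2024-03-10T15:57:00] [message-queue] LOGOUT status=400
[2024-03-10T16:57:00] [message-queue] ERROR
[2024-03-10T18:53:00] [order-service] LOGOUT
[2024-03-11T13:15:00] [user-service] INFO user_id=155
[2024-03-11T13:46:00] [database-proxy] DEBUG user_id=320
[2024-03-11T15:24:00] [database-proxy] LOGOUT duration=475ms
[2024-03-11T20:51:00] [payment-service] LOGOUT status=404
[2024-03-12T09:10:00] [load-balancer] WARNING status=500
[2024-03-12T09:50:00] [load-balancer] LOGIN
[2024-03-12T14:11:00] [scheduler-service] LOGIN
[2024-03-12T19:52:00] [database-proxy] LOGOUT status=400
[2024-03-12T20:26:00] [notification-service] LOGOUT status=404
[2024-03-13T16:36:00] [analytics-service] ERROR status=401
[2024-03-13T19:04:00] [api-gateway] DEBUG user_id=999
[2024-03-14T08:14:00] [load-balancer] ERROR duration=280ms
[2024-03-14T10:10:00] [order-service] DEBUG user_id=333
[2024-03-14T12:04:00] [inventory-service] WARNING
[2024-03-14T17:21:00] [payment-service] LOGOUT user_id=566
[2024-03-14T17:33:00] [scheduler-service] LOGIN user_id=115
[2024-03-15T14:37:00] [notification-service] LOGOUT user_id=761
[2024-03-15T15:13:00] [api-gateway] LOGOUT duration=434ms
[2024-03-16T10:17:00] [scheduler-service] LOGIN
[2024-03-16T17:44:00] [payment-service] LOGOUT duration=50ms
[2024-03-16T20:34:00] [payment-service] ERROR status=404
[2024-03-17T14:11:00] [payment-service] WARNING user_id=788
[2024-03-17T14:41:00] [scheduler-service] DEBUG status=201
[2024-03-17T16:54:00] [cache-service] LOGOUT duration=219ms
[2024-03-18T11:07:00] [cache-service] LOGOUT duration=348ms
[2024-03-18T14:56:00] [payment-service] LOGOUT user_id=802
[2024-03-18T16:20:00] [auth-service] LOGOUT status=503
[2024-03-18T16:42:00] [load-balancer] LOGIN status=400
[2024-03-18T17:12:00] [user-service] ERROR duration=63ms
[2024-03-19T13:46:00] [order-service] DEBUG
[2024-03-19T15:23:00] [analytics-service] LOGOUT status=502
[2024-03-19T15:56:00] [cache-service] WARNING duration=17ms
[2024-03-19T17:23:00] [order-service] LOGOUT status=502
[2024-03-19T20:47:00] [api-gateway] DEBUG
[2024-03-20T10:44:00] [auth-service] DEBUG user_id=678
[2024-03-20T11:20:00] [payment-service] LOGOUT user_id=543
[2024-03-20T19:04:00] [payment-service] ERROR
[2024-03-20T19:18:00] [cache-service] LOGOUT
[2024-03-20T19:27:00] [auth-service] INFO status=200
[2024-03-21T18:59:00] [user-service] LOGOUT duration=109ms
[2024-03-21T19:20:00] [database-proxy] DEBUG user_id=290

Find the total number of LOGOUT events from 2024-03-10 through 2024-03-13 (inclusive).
7

To filter by date range:

1. Date range: 2024-03-10 through 2024-03-13, both dates inclusive
2. Filter for LOGOUT events whose date falls in this range
3. Count matching events: 7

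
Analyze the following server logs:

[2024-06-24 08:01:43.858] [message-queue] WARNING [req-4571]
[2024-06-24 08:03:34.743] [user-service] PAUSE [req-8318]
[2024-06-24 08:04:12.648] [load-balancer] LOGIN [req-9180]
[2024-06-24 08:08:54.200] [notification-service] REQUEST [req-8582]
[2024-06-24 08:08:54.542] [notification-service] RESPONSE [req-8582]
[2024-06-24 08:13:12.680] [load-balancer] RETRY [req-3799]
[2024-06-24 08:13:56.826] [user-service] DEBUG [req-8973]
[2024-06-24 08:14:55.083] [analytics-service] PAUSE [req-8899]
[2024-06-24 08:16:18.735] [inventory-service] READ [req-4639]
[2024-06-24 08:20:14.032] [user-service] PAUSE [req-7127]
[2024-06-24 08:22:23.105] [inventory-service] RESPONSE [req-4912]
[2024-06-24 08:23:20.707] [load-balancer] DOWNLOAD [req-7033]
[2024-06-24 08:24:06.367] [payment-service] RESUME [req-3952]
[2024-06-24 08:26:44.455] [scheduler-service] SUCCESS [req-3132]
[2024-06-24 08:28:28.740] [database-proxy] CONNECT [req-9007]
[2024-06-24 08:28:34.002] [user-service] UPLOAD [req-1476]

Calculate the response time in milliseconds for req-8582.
342

To calculate latency:

1. Find REQUEST with id req-8582: 2024-06-24 08:08:54.200
2. Find RESPONSE with id req-8582: 2024-06-24 08:08:54.542
3. Latency: 2024-06-24 08:08:54.542 - 2024-06-24 08:08:54.200 = 342ms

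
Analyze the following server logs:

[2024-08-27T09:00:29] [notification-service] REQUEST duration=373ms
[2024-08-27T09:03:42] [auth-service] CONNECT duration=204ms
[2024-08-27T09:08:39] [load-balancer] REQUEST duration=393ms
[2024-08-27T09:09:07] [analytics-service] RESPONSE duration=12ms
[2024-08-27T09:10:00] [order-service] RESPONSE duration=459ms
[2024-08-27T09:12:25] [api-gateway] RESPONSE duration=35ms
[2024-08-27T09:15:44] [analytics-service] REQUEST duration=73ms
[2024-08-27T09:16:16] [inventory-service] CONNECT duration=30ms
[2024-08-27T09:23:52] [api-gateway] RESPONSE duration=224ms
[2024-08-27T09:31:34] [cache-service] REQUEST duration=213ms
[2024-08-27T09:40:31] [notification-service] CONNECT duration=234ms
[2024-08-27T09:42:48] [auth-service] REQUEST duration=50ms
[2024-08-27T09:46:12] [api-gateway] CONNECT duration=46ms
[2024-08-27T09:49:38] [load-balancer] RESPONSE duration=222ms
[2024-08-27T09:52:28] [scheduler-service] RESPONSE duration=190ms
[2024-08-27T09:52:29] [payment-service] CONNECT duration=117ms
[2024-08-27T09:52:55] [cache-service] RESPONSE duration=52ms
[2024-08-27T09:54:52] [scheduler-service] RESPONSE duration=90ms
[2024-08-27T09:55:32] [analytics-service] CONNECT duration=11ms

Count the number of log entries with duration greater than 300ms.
3

To count timeouts:

1. Threshold: 300ms
2. Extract duration from each log entry
3. Count entries where duration > 300
4. Timeout count: 3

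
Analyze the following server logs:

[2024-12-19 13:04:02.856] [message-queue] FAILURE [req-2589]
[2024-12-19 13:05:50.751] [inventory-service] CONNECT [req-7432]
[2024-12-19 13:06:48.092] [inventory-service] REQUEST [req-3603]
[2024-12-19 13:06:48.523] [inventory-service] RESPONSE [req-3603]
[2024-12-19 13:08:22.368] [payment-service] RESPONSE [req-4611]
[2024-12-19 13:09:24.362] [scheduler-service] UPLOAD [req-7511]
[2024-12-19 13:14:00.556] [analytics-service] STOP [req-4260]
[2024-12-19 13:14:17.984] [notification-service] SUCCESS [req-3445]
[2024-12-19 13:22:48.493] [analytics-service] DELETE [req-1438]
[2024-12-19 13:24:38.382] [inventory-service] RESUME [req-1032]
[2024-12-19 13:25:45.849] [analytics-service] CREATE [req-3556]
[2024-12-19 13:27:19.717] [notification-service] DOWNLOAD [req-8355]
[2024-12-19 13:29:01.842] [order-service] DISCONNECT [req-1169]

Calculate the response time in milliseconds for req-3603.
431

To calculate latency:

1. Find REQUEST with id req-3603: 2024-12-19 13:06:48.092
2. Find RESPONSE with id req-3603: 2024-12-19 13:06:48.523
3. Latency: 2024-12-19 13:06:48.523 - 2024-12-19 13:06:48.092 = 431ms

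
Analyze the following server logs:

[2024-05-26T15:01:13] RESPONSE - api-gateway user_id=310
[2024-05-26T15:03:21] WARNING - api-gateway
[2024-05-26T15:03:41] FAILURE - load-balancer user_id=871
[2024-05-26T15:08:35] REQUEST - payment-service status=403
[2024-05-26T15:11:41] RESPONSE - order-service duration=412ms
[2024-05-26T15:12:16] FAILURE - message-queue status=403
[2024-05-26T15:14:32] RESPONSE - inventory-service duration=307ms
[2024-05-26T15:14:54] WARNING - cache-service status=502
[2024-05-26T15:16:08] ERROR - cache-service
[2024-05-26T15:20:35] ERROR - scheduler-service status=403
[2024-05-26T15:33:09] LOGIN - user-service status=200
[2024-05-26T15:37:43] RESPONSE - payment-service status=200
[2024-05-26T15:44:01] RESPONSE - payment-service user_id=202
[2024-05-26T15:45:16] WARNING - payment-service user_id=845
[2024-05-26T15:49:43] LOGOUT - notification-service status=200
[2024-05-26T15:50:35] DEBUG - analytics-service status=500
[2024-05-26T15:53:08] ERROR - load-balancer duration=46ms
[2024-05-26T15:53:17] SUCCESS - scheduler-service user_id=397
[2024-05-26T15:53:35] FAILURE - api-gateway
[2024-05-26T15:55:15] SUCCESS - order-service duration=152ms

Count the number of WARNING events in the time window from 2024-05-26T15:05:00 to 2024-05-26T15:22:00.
1

To count events in the time window:

1. Window boundaries: 2024-05-26T15:05:00 to 2024-05-26T15:22:00
2. Filter for WARNING events within this window
3. Count matching events: 1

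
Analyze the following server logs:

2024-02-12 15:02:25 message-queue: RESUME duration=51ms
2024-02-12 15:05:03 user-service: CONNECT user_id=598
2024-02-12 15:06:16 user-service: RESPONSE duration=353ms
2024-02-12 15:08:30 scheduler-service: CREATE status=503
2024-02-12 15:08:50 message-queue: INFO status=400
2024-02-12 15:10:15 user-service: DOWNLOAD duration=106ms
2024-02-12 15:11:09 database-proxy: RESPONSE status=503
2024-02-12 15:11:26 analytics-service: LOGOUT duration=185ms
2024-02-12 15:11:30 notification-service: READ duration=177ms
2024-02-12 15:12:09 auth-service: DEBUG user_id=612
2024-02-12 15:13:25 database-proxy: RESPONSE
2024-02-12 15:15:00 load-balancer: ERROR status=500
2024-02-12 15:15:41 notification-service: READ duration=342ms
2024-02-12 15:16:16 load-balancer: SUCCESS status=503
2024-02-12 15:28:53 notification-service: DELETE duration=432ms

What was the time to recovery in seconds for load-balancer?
76

To calculate recovery time:

1. Find ERROR event for load-balancer: 2024-02-12 15:15:00
2. Find next SUCCESS event for load-balancer: 2024-02-12 15:16:16
3. Recovery time: 2024-02-12 15:16:16 - 2024-02-12 15:15:00 = 76 seconds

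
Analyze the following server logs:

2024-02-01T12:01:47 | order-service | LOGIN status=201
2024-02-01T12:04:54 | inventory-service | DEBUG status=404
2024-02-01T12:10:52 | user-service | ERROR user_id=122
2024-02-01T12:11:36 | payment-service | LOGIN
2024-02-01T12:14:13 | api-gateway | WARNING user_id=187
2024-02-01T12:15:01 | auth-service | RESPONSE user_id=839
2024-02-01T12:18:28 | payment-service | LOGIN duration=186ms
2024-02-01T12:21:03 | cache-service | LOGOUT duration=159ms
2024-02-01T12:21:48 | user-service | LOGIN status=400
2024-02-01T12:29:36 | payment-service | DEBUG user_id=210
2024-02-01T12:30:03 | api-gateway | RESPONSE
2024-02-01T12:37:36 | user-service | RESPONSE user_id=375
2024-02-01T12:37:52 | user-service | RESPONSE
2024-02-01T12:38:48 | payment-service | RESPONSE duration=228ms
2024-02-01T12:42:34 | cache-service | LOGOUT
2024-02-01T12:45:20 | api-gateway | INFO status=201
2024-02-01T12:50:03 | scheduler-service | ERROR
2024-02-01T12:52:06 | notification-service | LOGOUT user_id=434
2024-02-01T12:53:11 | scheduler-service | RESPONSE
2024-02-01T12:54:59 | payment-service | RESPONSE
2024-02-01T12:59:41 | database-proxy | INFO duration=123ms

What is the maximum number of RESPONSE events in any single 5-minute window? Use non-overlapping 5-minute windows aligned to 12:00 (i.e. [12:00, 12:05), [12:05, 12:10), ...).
3

To find the burst window:

1. Divide the log period into non-overlapping 5-minute windows starting at 12:00
2. Count RESPONSE events in each window
3. Find the window with maximum count
4. Maximum events in a window: 3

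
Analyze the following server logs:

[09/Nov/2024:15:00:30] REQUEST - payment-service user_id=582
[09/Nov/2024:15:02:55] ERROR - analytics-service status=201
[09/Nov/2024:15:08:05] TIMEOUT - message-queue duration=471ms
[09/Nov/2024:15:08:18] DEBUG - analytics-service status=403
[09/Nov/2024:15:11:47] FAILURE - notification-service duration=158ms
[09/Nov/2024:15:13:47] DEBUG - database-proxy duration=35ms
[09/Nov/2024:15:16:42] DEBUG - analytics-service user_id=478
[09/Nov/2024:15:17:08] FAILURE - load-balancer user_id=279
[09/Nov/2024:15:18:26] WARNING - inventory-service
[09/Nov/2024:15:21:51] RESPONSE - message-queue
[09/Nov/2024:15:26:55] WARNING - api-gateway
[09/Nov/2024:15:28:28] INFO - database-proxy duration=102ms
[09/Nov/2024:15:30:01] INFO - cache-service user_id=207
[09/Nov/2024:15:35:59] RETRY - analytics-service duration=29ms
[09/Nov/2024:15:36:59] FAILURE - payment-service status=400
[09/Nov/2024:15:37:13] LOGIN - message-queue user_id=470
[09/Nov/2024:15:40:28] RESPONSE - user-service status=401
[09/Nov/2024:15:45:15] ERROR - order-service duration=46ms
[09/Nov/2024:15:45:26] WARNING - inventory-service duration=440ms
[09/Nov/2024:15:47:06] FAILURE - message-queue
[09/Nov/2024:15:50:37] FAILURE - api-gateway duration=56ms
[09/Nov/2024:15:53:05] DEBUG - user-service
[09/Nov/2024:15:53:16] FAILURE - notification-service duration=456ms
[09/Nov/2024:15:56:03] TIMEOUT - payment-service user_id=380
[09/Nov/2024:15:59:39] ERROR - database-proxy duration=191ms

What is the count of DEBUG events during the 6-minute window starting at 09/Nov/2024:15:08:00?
2

To count events in the time window:

1. Window boundaries: 09/Nov/2024:15:08:00 to 09/Nov/2024:15:14:00
2. Filter for DEBUG events within this window
3. Count matching events: 2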